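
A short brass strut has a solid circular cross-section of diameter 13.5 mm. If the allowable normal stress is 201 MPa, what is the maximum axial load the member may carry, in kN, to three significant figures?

A = 143.1 mm².
P_max = σ_allow · A = 201 · 143.1 = 28770 N = 28.77 kN.

28.8 kN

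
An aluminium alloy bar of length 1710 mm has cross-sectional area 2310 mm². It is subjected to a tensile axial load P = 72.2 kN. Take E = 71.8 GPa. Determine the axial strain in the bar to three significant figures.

σ = N/A = 31.26 MPa; ε = σ/E = 31.26/71800 = 4.353e-04.

4.35e-04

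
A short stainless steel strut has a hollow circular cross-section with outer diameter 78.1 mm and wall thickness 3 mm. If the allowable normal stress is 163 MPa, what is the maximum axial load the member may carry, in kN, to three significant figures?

A = 707.8 mm².
P_max = σ_allow · A = 163 · 707.8 = 115400 N = 115.4 kN.

115 kN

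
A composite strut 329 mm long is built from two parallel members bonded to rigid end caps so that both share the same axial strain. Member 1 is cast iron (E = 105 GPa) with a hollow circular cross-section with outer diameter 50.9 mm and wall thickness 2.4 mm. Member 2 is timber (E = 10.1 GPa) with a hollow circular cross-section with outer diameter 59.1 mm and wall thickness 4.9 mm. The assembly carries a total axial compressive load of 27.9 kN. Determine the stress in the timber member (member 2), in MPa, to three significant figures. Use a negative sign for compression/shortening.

-6.02 MPa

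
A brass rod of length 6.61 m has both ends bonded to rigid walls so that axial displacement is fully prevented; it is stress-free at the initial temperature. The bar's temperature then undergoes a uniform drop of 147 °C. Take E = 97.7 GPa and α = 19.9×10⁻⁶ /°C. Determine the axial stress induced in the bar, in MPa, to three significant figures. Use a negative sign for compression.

286 MPa

Free thermal expansion αLΔT = 19.9e-6 · 6610 · -147 = -19.34 mm.
The walls impose strain ε = −(-19.34)/6610 = 2.9253e-03; σ = Eε = 97700 · 2.9253e-03 = 285.8 MPa.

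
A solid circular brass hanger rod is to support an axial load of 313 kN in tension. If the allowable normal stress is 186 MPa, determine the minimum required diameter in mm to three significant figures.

Required area A ≥ P/σ_allow = 313000/186 = 1683 mm².
For a solid circular section, d ≥ √(4A/π) = 46.29 mm.

46.3 mm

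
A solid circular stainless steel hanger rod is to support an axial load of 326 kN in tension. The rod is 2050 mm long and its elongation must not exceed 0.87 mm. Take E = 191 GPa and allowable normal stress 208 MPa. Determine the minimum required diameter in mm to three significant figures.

71.6 mm

Required area A ≥ P/σ_allow = 326000/208 = 1567 mm².
For a solid circular section, d ≥ √(4A/π) = 44.67 mm.
Elongation limit: A ≥ PL/(Eδ_allow) = 326000·2050/(191000·0.87) = 4022 mm² ⇒ d ≥ 71.56 mm.
The elongation limit governs.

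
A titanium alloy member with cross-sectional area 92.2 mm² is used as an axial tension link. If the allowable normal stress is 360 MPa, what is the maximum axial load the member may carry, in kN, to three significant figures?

P_max = σ_allow · A = 360 · 92.2 = 33190 N = 33.19 kN.

33.2 kN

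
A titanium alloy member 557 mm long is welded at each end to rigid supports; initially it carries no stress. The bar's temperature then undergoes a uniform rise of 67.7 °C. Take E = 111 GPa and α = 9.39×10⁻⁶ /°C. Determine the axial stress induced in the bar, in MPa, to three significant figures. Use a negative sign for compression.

-70.6 MPa

Free thermal expansion αLΔT = 9.39e-6 · 557 · 67.7 = 0.3541 mm.
The walls impose strain ε = −(0.3541)/557 = -6.3570e-04; σ = Eε = 111000 · -6.3570e-04 = -70.56 MPa.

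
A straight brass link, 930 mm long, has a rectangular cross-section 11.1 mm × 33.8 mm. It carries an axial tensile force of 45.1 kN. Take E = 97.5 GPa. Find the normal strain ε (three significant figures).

0.00123

A = 375.2 mm².
σ = N/A = 120.2 MPa; ε = σ/E = 120.2/97500 = 1.233e-03.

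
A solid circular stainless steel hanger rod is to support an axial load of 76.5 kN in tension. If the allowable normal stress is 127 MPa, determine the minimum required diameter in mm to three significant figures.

Required area A ≥ P/σ_allow = 76500/127 = 602.4 mm².
For a solid circular section, d ≥ √(4A/π) = 27.69 mm.

27.7 mm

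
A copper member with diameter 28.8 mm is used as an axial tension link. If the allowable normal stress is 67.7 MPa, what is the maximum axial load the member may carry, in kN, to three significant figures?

44.1 kN

A = 651.4 mm².
P_max = σ_allow · A = 67.7 · 651.4 = 44100 N = 44.1 kN.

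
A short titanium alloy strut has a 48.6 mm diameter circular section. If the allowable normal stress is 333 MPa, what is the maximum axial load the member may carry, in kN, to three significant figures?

A = 1855 mm².
P_max = σ_allow · A = 333 · 1855 = 617700 N = 617.7 kN.

618 kN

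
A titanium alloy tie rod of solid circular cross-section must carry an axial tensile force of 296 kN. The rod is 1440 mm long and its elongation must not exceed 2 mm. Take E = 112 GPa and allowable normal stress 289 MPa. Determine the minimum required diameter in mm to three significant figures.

49.2 mm

Required area A ≥ P/σ_allow = 296000/289 = 1024 mm².
For a solid circular section, d ≥ √(4A/π) = 36.11 mm.
Elongation limit: A ≥ PL/(Eδ_allow) = 296000·1440/(112000·2) = 1903 mm² ⇒ d ≥ 49.22 mm.
The elongation limit governs.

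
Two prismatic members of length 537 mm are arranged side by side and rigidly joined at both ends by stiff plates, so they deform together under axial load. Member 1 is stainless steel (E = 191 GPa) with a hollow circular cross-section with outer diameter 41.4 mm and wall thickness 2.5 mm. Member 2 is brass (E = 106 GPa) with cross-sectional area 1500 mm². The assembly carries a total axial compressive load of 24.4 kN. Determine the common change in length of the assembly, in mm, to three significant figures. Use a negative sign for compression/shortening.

A_1 = 305.5 mm².
Equal strain + equilibrium ⇒ each member carries load in proportion to AE: A₁E₁ = 58350000 N, A₂E₂ = 159000000 N, ΣAE = 217400000 N.
δ = PL/ΣAE = -24400·537/217400000 = -0.06028 mm.

-0.0603 mm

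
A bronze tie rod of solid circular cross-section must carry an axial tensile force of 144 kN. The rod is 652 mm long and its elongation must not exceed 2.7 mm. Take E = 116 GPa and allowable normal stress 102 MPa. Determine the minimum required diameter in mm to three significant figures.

42.4 mm

Required area A ≥ P/σ_allow = 144000/102 = 1412 mm².
For a solid circular section, d ≥ √(4A/π) = 42.4 mm.
Elongation limit: A ≥ PL/(Eδ_allow) = 144000·652/(116000·2.7) = 299.8 mm² ⇒ d ≥ 19.54 mm.
The stress limit governs.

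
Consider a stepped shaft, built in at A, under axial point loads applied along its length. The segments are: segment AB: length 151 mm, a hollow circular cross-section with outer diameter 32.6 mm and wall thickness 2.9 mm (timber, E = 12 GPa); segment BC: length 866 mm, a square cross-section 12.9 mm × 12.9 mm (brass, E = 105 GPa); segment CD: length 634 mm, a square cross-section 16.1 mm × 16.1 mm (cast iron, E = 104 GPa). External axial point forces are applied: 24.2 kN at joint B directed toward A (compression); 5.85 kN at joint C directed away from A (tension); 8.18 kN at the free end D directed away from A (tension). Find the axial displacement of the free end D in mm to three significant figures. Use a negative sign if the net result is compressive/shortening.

Internal axial forces (sectioning from the free end, tension +): N_CD = 8.18 kN, N_BC = 14.03 kN, N_AB = -10.17 kN.
A_AB = 270.6 mm².
A_BC = 166.4 mm².
A_CD = 259.2 mm².
δ_AB = -10170·151/(270.6·12000) = -0.4729 mm
δ_BC = 14030·866/(166.4·105000) = 0.6954 mm
δ_CD = 8180·634/(259.2·104000) = 0.1924 mm
δ = Σδ_i = 0.4148 mm.

0.415 mm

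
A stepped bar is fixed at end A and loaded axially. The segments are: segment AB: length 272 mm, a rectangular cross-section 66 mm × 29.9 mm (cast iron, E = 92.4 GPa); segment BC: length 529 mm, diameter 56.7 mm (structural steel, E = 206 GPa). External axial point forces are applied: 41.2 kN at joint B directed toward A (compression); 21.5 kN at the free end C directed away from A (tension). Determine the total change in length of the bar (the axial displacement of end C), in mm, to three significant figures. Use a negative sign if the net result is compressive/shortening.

Internal axial forces (sectioning from the free end, tension +): N_BC = 21.5 kN, N_AB = -19.7 kN.
A_AB = 1973 mm².
A_BC = 2525 mm².
δ_AB = -19700·272/(1973·92400) = -0.02939 mm
δ_BC = 21500·529/(2525·206000) = 0.02187 mm
δ = Σδ_i = -0.00752 mm.

-0.00752 mm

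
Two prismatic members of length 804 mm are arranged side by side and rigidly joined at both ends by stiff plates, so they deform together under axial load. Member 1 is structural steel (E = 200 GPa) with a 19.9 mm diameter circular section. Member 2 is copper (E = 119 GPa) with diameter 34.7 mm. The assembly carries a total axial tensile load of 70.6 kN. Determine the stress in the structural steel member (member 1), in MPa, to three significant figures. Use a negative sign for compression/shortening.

A_1 = 311 mm².
A_2 = 945.7 mm².
Equal strain + equilibrium ⇒ each member carries load in proportion to AE: A₁E₁ = 62210000 N, A₂E₂ = 112500000 N, ΣAE = 174700000 N.
σ₁ = P·E₁/ΣAE = 70600·200000/174700000 = 80.8 MPa.

80.8 MPa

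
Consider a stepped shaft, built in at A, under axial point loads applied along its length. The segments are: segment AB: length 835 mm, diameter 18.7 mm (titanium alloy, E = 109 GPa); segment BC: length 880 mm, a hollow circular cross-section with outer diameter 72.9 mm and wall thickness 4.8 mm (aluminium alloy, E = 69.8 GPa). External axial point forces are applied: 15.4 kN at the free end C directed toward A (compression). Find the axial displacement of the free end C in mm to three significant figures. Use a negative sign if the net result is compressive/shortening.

-0.619 mm

Internal axial forces (sectioning from the free end, tension +): N_BC = -15.4 kN, N_AB = -15.4 kN.
A_AB = 274.6 mm².
A_BC = 1027 mm².
δ_AB = -15400·835/(274.6·109000) = -0.4295 mm
δ_BC = -15400·880/(1027·69800) = -0.1891 mm
δ = Σδ_i = -0.6186 mm.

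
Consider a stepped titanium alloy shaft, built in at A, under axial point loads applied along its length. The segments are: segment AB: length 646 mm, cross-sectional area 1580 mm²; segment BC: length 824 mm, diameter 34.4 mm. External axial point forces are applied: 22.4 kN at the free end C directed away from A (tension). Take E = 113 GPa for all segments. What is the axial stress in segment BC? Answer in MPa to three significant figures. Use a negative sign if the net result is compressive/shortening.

24.1 MPa

Internal axial forces (sectioning from the free end, tension +): N_BC = 22.4 kN, N_AB = 22.4 kN.
A_BC = 929.4 mm².
σ_BC = N_BC/A_BC = 22400/929.4 = 24.1 MPa.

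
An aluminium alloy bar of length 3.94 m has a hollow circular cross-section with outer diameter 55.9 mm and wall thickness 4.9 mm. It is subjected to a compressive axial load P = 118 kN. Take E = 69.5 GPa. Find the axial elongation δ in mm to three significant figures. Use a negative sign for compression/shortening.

-8.52 mm

A = 785.1 mm².
δ_mech = NL/(AE) = -118000·3940/(785.1·69500) = -8.521 mm.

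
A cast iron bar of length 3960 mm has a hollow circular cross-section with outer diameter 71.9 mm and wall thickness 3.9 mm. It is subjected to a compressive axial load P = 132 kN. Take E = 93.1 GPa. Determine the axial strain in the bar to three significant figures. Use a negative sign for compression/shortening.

A = 833.2 mm².
σ = N/A = -158.4 MPa; ε = σ/E = -158.4/93100 = -1.702e-03.

-0.00170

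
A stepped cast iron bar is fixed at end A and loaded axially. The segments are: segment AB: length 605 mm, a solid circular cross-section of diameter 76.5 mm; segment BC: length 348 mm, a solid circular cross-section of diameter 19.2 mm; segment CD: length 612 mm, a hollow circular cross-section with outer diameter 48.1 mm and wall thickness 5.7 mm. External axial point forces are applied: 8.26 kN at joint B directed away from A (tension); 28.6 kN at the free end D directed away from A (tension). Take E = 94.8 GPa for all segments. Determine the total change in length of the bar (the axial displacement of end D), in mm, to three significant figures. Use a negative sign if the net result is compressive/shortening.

Internal axial forces (sectioning from the free end, tension +): N_CD = 28.6 kN, N_BC = 28.6 kN, N_AB = 36.86 kN.
A_AB = 4596 mm².
A_BC = 289.5 mm².
A_CD = 759.3 mm².
δ_AB = 36860·605/(4596·94800) = 0.05118 mm
δ_BC = 28600·348/(289.5·94800) = 0.3626 mm
δ_CD = 28600·612/(759.3·94800) = 0.2432 mm
δ = Σδ_i = 0.657 mm.

0.657 mm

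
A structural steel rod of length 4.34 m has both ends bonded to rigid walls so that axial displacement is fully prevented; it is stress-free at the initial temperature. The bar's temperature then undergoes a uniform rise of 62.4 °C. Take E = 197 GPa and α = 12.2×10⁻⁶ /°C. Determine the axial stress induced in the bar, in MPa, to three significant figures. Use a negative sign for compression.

Free thermal expansion αLΔT = 12.2e-6 · 4340 · 62.4 = 3.304 mm.
The walls impose strain ε = −(3.304)/4340 = -7.6128e-04; σ = Eε = 197000 · -7.6128e-04 = -150 MPa.

-150 MPa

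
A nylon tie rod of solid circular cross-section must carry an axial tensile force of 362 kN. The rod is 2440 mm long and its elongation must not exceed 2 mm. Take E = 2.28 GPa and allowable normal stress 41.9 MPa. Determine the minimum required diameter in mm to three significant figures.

497 mm

Required area A ≥ P/σ_allow = 362000/41.9 = 8640 mm².
For a solid circular section, d ≥ √(4A/π) = 104.9 mm.
Elongation limit: A ≥ PL/(Eδ_allow) = 362000·2440/(2280·2) = 193700 mm² ⇒ d ≥ 496.6 mm.
The elongation limit governs.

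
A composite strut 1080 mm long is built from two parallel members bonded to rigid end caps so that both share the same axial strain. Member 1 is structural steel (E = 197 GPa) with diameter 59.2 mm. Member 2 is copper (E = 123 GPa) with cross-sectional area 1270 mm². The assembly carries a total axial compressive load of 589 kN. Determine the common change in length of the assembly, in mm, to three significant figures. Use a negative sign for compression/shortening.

A_1 = 2753 mm².
Equal strain + equilibrium ⇒ each member carries load in proportion to AE: A₁E₁ = 542200000 N, A₂E₂ = 156200000 N, ΣAE = 698500000 N.
δ = PL/ΣAE = -589000·1080/698500000 = -0.9107 mm.

-0.911 mm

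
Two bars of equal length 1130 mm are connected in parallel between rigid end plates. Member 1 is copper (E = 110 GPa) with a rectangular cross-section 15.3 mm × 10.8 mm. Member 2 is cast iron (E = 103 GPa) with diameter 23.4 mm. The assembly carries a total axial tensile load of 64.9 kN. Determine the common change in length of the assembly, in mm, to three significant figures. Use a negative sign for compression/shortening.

A_1 = 165.2 mm².
A_2 = 430.1 mm².
Equal strain + equilibrium ⇒ each member carries load in proportion to AE: A₁E₁ = 18180000 N, A₂E₂ = 44300000 N, ΣAE = 62470000 N.
δ = PL/ΣAE = 64900·1130/62470000 = 1.174 mm.

1.17 mm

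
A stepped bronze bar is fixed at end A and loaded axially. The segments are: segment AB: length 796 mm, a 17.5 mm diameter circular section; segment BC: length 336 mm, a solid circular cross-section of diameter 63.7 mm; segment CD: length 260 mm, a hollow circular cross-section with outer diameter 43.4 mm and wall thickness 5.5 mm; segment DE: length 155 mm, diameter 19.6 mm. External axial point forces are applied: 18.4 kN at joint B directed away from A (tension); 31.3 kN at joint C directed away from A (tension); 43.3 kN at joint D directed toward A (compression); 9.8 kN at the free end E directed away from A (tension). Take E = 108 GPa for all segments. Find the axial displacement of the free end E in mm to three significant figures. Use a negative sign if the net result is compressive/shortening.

0.418 mm

Internal axial forces (sectioning from the free end, tension +): N_DE = 9.8 kN, N_CD = -33.5 kN, N_BC = -2.2 kN, N_AB = 16.2 kN.
A_AB = 240.5 mm².
A_BC = 3187 mm².
A_CD = 654.9 mm².
A_DE = 301.7 mm².
δ_AB = 16200·796/(240.5·108000) = 0.4964 mm
δ_BC = -2200·336/(3187·108000) = -0.002148 mm
δ_CD = -33500·260/(654.9·108000) = -0.1232 mm
δ_DE = 9800·155/(301.7·108000) = 0.04662 mm
δ = Σδ_i = 0.4177 mm.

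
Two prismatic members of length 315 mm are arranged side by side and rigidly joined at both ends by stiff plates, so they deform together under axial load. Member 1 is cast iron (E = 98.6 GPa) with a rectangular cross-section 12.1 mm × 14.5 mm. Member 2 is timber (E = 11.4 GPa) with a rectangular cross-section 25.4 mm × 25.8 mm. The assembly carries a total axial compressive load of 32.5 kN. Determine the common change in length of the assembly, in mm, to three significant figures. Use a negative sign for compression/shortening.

-0.413 mm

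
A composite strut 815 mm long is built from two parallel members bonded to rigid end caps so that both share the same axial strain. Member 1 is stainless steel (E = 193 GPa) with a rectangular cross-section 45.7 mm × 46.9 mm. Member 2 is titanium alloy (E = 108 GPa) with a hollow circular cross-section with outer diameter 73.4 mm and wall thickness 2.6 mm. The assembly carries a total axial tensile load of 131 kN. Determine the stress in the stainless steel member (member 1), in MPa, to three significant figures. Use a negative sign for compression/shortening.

53.1 MPa

A_1 = 2143 mm².
A_2 = 578.3 mm².
Equal strain + equilibrium ⇒ each member carries load in proportion to AE: A₁E₁ = 413700000 N, A₂E₂ = 62460000 N, ΣAE = 476100000 N.
σ₁ = P·E₁/ΣAE = 131000·193000/476100000 = 53.1 MPa.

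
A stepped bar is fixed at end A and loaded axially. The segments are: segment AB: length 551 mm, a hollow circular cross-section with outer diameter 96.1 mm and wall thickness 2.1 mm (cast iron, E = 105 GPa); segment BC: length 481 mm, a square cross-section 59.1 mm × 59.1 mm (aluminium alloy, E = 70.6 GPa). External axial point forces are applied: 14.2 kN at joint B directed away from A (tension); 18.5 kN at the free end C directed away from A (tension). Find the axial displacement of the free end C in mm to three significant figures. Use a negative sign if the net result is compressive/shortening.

0.313 mm

Internal axial forces (sectioning from the free end, tension +): N_BC = 18.5 kN, N_AB = 32.7 kN.
A_AB = 620.2 mm².
A_BC = 3493 mm².
δ_AB = 32700·551/(620.2·105000) = 0.2767 mm
δ_BC = 18500·481/(3493·70600) = 0.03609 mm
δ = Σδ_i = 0.3128 mm.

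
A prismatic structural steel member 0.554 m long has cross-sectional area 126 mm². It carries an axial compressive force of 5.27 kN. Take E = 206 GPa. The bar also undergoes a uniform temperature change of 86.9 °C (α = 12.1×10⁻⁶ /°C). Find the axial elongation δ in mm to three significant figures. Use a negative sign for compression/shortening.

0.470 mm

δ_mech = NL/(AE) = -5270·554/(126·206000) = -0.1125 mm.
δ_thermal = αLΔT = 12.1e-6·554·86.9 = 0.5825 mm.
δ = δ_mech + δ_thermal = 0.47 mm.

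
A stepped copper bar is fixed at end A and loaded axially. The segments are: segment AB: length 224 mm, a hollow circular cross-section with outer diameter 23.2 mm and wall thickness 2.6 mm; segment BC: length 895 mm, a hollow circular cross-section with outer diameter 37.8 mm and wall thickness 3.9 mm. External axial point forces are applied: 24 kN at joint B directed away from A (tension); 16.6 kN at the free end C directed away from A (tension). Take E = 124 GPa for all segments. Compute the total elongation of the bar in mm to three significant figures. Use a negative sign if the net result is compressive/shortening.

Internal axial forces (sectioning from the free end, tension +): N_BC = 16.6 kN, N_AB = 40.6 kN.
A_AB = 168.3 mm².
A_BC = 415.3 mm².
δ_AB = 40600·224/(168.3·124000) = 0.4359 mm
δ_BC = 16600·895/(415.3·124000) = 0.2885 mm
δ = Σδ_i = 0.7243 mm.

0.724 mm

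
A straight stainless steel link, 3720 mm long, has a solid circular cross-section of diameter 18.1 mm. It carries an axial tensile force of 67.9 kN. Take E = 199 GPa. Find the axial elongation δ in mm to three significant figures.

4.93 mm

A = 257.3 mm².
δ_mech = NL/(AE) = 67900·3720/(257.3·199000) = 4.933 mm.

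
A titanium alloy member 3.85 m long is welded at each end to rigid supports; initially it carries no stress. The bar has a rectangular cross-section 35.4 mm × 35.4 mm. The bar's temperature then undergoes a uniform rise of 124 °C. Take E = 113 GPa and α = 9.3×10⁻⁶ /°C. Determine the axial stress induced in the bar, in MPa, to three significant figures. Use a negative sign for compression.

Free thermal expansion αLΔT = 9.3e-6 · 3850 · 124 = 4.44 mm.
The walls impose strain ε = −(4.44)/3850 = -1.1532e-03; σ = Eε = 113000 · -1.1532e-03 = -130.3 MPa.

-130 MPa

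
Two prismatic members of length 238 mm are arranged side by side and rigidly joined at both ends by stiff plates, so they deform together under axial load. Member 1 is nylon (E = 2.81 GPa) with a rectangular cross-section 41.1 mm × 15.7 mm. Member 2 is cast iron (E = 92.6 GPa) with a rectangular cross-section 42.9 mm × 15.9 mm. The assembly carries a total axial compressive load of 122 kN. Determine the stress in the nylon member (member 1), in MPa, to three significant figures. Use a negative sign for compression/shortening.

-5.28 MPa

A_1 = 645.3 mm².
A_2 = 682.1 mm².
Equal strain + equilibrium ⇒ each member carries load in proportion to AE: A₁E₁ = 1813000 N, A₂E₂ = 63160000 N, ΣAE = 64980000 N.
σ₁ = P·E₁/ΣAE = -122000·2810/64980000 = -5.276 MPa.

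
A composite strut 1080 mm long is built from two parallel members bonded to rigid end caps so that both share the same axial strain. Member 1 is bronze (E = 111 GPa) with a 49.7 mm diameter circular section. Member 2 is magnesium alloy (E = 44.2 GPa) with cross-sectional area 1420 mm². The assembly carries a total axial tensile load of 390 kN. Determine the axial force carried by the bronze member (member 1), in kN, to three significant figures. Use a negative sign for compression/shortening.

302 kN

A_1 = 1940 mm².
Equal strain + equilibrium ⇒ each member carries load in proportion to AE: A₁E₁ = 215300000 N, A₂E₂ = 62760000 N, ΣAE = 278100000 N.
F₁ = P·A₁E₁/ΣAE = 390000·215300000/278100000 = 302000 N.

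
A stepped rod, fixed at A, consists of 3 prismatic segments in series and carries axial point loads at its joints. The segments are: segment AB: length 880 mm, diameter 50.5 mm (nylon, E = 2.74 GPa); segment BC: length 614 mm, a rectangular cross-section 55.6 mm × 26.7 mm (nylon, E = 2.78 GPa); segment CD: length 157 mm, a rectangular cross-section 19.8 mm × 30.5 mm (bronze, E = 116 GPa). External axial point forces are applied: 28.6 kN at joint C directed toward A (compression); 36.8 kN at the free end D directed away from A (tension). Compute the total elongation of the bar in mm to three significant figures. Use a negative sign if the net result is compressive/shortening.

Internal axial forces (sectioning from the free end, tension +): N_CD = 36.8 kN, N_BC = 8.2 kN, N_AB = 8.2 kN.
A_AB = 2003 mm².
A_BC = 1485 mm².
A_CD = 603.9 mm².
δ_AB = 8200·880/(2003·2740) = 1.315 mm
δ_BC = 8200·614/(1485·2780) = 1.22 mm
δ_CD = 36800·157/(603.9·116000) = 0.08248 mm
δ = Σδ_i = 2.617 mm.

2.62 mm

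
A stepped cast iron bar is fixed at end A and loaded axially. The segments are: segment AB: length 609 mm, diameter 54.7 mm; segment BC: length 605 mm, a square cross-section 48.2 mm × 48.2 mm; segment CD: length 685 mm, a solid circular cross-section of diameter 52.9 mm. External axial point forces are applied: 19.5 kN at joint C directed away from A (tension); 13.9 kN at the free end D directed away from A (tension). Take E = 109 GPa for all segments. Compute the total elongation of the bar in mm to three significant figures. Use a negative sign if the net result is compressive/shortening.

Internal axial forces (sectioning from the free end, tension +): N_CD = 13.9 kN, N_BC = 33.4 kN, N_AB = 33.4 kN.
A_AB = 2350 mm².
A_BC = 2323 mm².
A_CD = 2198 mm².
δ_AB = 33400·609/(2350·109000) = 0.07941 mm
δ_BC = 33400·605/(2323·109000) = 0.0798 mm
δ_CD = 13900·685/(2198·109000) = 0.03974 mm
δ = Σδ_i = 0.199 mm.

0.199 mm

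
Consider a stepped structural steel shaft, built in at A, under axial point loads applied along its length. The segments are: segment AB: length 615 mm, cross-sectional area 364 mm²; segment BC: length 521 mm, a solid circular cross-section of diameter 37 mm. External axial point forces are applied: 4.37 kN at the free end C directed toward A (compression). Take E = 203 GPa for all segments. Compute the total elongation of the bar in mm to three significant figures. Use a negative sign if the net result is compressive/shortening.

-0.0468 mm

Internal axial forces (sectioning from the free end, tension +): N_BC = -4.37 kN, N_AB = -4.37 kN.
A_BC = 1075 mm².
δ_AB = -4370·615/(364·203000) = -0.03637 mm
δ_BC = -4370·521/(1075·203000) = -0.01043 mm
δ = Σδ_i = -0.0468 mm.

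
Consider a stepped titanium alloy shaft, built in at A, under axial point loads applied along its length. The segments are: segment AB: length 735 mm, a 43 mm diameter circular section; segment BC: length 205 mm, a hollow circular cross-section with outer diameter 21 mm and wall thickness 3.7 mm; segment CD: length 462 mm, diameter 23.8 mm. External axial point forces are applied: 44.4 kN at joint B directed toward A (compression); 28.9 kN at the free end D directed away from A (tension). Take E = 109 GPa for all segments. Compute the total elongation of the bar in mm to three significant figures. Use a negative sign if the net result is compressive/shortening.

0.474 mm

Internal axial forces (sectioning from the free end, tension +): N_CD = 28.9 kN, N_BC = 28.9 kN, N_AB = -15.5 kN.
A_AB = 1452 mm².
A_BC = 201.1 mm².
A_CD = 444.9 mm².
δ_AB = -15500·735/(1452·109000) = -0.07197 mm
δ_BC = 28900·205/(201.1·109000) = 0.2703 mm
δ_CD = 28900·462/(444.9·109000) = 0.2753 mm
δ = Σδ_i = 0.4737 mm.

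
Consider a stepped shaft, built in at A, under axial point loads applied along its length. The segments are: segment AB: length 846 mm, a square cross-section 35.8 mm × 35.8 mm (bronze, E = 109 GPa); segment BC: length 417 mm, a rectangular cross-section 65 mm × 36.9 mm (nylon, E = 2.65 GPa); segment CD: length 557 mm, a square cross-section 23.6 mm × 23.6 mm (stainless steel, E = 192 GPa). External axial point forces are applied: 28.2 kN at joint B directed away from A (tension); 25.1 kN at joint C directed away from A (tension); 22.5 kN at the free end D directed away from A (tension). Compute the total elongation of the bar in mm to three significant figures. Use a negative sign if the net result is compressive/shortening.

Internal axial forces (sectioning from the free end, tension +): N_CD = 22.5 kN, N_BC = 47.6 kN, N_AB = 75.8 kN.
A_AB = 1282 mm².
A_BC = 2398 mm².
A_CD = 557 mm².
δ_AB = 75800·846/(1282·109000) = 0.459 mm
δ_BC = 47600·417/(2398·2650) = 3.123 mm
δ_CD = 22500·557/(557·192000) = 0.1172 mm
δ = Σδ_i = 3.699 mm.

3.70 mm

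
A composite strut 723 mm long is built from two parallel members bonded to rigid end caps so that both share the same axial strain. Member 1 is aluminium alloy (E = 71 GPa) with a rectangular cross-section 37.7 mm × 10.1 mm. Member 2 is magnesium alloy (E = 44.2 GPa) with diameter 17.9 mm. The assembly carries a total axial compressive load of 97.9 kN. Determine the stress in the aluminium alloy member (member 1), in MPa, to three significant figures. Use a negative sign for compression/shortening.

A_1 = 380.8 mm².
A_2 = 251.6 mm².
Equal strain + equilibrium ⇒ each member carries load in proportion to AE: A₁E₁ = 27030000 N, A₂E₂ = 11120000 N, ΣAE = 38160000 N.
σ₁ = P·E₁/ΣAE = -97900·71000/38160000 = -182.2 MPa.

-182 MPa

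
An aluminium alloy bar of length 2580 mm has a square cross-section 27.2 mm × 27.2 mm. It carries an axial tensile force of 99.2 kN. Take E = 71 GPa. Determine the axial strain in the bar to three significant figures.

A = 739.8 mm².
σ = N/A = 134.1 MPa; ε = σ/E = 134.1/71000 = 1.888e-03.

0.00189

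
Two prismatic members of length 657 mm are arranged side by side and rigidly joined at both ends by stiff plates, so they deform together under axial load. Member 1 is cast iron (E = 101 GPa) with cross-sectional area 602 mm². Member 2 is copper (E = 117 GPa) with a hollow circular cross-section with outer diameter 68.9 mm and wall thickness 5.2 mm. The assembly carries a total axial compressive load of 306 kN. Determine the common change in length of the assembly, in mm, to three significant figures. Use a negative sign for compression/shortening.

-1.10 mm

A_2 = 1041 mm².
Equal strain + equilibrium ⇒ each member carries load in proportion to AE: A₁E₁ = 60800000 N, A₂E₂ = 121800000 N, ΣAE = 182600000 N.
δ = PL/ΣAE = -306000·657/182600000 = -1.101 mm.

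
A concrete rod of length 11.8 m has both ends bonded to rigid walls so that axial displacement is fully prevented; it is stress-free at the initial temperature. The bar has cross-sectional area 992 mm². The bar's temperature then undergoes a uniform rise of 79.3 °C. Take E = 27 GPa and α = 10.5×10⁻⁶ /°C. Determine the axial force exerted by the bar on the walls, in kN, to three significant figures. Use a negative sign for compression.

Free thermal expansion αLΔT = 10.5e-6 · 11800 · 79.3 = 9.825 mm.
The walls impose strain ε = −(9.825)/11800 = -8.3265e-04; σ = Eε = 27000 · -8.3265e-04 = -22.48 MPa.
Wall reaction R = σ·A = -22.48·992 = -22300 N = -22.3 kN.

-22.3 kN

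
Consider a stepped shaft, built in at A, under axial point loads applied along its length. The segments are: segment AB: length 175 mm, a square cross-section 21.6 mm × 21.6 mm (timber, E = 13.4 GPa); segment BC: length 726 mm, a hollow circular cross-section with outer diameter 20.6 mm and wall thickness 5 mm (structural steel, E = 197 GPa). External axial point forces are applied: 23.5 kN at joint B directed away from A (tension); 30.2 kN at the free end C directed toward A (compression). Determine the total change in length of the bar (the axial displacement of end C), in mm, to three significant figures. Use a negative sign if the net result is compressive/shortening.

Internal axial forces (sectioning from the free end, tension +): N_BC = -30.2 kN, N_AB = -6.7 kN.
A_AB = 466.6 mm².
A_BC = 245 mm².
δ_AB = -6700·175/(466.6·13400) = -0.1875 mm
δ_BC = -30200·726/(245·197000) = -0.4542 mm
δ = Σδ_i = -0.6417 mm.

-0.642 mm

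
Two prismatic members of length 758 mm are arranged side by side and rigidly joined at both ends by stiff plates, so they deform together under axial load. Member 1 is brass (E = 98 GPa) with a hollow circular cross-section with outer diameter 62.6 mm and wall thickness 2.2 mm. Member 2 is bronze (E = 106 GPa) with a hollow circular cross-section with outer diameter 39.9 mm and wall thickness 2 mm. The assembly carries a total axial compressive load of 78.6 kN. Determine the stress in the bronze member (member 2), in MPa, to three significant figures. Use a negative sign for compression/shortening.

-126 MPa

A_1 = 417.5 mm².
A_2 = 238.1 mm².
Equal strain + equilibrium ⇒ each member carries load in proportion to AE: A₁E₁ = 40910000 N, A₂E₂ = 25240000 N, ΣAE = 66150000 N.
σ₂ = P·E₂/ΣAE = -78600·106000/66150000 = -125.9 MPa.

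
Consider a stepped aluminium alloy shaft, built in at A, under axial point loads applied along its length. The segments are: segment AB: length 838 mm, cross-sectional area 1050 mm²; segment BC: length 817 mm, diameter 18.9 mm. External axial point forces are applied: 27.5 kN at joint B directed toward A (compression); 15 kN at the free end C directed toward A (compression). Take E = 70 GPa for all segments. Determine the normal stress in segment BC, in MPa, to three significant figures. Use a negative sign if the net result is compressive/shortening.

Internal axial forces (sectioning from the free end, tension +): N_BC = -15 kN, N_AB = -42.5 kN.
A_BC = 280.6 mm².
σ_BC = N_BC/A_BC = -15000/280.6 = -53.47 MPa.

-53.5 MPa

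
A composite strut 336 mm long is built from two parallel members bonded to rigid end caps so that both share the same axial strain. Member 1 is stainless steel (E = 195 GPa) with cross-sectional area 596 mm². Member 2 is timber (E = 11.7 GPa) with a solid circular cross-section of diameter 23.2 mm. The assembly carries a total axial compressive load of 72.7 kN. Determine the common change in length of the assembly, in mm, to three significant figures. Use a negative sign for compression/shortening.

-0.202 mm

A_2 = 422.7 mm².
Equal strain + equilibrium ⇒ each member carries load in proportion to AE: A₁E₁ = 116200000 N, A₂E₂ = 4946000 N, ΣAE = 121200000 N.
δ = PL/ΣAE = -72700·336/121200000 = -0.2016 mm.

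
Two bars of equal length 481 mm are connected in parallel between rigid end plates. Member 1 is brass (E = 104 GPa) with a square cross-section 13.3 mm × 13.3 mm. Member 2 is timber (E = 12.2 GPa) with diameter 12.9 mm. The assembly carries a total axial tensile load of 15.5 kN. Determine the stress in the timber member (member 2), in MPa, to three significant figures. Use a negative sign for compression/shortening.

9.46 MPa

A_1 = 176.9 mm².
A_2 = 130.7 mm².
Equal strain + equilibrium ⇒ each member carries load in proportion to AE: A₁E₁ = 18400000 N, A₂E₂ = 1595000 N, ΣAE = 19990000 N.
σ₂ = P·E₂/ΣAE = 15500·12200/19990000 = 9.459 MPa.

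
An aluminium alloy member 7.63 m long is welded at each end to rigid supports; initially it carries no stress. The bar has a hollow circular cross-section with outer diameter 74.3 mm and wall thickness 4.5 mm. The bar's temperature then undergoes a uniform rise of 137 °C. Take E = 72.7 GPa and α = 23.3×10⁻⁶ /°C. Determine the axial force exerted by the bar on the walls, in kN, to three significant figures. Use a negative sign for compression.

-229 kN

Free thermal expansion αLΔT = 23.3e-6 · 7630 · 137 = 24.36 mm.
The walls impose strain ε = −(24.36)/7630 = -3.1921e-03; σ = Eε = 72700 · -3.1921e-03 = -232.1 MPa.
Wall reaction R = σ·A = -232.1·986.8 = -229000 N = -229 kN.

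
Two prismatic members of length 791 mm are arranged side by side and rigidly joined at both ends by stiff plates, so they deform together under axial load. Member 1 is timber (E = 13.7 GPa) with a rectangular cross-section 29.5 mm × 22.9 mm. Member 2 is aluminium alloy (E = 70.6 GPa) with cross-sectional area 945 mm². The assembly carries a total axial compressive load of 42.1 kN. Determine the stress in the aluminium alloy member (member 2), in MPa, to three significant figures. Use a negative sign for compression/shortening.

A_1 = 675.5 mm².
Equal strain + equilibrium ⇒ each member carries load in proportion to AE: A₁E₁ = 9255000 N, A₂E₂ = 66720000 N, ΣAE = 75970000 N.
σ₂ = P·E₂/ΣAE = -42100·70600/75970000 = -39.12 MPa.

-39.1 MPa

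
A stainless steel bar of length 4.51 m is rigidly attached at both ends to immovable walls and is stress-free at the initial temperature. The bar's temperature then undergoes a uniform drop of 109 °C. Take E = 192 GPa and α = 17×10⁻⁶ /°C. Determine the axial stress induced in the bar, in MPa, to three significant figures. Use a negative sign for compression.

356 MPa

Free thermal expansion αLΔT = 17e-6 · 4510 · -109 = -8.357 mm.
The walls impose strain ε = −(-8.357)/4510 = 1.8530e-03; σ = Eε = 192000 · 1.8530e-03 = 355.8 MPa.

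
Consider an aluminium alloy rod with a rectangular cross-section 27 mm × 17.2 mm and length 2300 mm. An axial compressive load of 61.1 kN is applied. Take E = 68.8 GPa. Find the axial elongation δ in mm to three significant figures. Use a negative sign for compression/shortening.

-4.40 mm

A = 464.4 mm².
δ_mech = NL/(AE) = -61100·2300/(464.4·68800) = -4.398 mm.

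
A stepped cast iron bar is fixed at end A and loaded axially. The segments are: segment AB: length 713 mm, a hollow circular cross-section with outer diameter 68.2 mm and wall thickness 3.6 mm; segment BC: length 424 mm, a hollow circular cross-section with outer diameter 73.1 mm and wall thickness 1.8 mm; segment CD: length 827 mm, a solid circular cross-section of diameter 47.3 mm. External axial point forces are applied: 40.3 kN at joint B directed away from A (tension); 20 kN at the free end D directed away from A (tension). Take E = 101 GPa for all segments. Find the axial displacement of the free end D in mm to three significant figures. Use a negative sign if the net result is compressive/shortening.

Internal axial forces (sectioning from the free end, tension +): N_CD = 20 kN, N_BC = 20 kN, N_AB = 60.3 kN.
A_AB = 730.6 mm².
A_BC = 403.2 mm².
A_CD = 1757 mm².
δ_AB = 60300·713/(730.6·101000) = 0.5826 mm
δ_BC = 20000·424/(403.2·101000) = 0.2082 mm
δ_CD = 20000·827/(1757·101000) = 0.0932 mm
δ = Σδ_i = 0.8841 mm.

0.884 mm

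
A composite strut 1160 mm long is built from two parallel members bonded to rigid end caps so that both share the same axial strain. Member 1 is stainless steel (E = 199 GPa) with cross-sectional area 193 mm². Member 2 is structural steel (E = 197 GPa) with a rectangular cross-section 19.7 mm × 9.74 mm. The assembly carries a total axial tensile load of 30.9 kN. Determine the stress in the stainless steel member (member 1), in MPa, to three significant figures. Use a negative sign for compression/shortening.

A_2 = 191.9 mm².
Equal strain + equilibrium ⇒ each member carries load in proportion to AE: A₁E₁ = 38410000 N, A₂E₂ = 37800000 N, ΣAE = 76210000 N.
σ₁ = P·E₁/ΣAE = 30900·199000/76210000 = 80.69 MPa.

80.7 MPa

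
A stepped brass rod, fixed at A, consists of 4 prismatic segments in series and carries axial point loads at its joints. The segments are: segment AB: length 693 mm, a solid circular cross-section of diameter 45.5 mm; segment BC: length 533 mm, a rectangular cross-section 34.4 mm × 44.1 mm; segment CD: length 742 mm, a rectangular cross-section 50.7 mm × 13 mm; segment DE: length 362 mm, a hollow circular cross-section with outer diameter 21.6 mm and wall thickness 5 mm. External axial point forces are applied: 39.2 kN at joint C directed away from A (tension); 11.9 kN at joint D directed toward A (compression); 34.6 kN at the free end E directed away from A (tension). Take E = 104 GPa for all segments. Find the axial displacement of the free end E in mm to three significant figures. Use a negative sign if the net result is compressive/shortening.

1.17 mm

Internal axial forces (sectioning from the free end, tension +): N_DE = 34.6 kN, N_CD = 22.7 kN, N_BC = 61.9 kN, N_AB = 61.9 kN.
A_AB = 1626 mm².
A_BC = 1517 mm².
A_CD = 659.1 mm².
A_DE = 260.8 mm².
δ_AB = 61900·693/(1626·104000) = 0.2537 mm
δ_BC = 61900·533/(1517·104000) = 0.2091 mm
δ_CD = 22700·742/(659.1·104000) = 0.2457 mm
δ_DE = 34600·362/(260.8·104000) = 0.4619 mm
δ = Σδ_i = 1.17 mm.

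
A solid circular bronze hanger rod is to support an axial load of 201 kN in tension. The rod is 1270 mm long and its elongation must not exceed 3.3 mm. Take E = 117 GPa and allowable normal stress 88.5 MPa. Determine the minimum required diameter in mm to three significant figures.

53.8 mm

Required area A ≥ P/σ_allow = 201000/88.5 = 2271 mm².
For a solid circular section, d ≥ √(4A/π) = 53.78 mm.
Elongation limit: A ≥ PL/(Eδ_allow) = 201000·1270/(117000·3.3) = 661.1 mm² ⇒ d ≥ 29.01 mm.
The stress limit governs.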